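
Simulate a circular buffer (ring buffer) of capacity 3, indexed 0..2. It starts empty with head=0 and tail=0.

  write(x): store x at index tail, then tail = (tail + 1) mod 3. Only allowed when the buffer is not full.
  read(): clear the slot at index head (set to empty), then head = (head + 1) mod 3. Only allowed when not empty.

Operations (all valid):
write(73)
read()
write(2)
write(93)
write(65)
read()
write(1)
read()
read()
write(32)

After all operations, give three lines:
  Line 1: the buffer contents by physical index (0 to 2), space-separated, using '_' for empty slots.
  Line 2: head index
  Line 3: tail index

write(73): buf=[73 _ _], head=0, tail=1, size=1
read(): buf=[_ _ _], head=1, tail=1, size=0
write(2): buf=[_ 2 _], head=1, tail=2, size=1
write(93): buf=[_ 2 93], head=1, tail=0, size=2
write(65): buf=[65 2 93], head=1, tail=1, size=3
read(): buf=[65 _ 93], head=2, tail=1, size=2
write(1): buf=[65 1 93], head=2, tail=2, size=3
read(): buf=[65 1 _], head=0, tail=2, size=2
read(): buf=[_ 1 _], head=1, tail=2, size=1
write(32): buf=[_ 1 32], head=1, tail=0, size=2

Answer: _ 1 32
1
0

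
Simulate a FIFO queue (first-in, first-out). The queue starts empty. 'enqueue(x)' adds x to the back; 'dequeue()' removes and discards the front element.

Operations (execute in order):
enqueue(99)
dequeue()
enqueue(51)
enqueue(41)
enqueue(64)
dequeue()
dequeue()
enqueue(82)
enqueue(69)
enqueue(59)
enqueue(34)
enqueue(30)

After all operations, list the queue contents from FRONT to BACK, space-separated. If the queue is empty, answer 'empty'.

enqueue(99): [99]
dequeue(): []
enqueue(51): [51]
enqueue(41): [51, 41]
enqueue(64): [51, 41, 64]
dequeue(): [41, 64]
dequeue(): [64]
enqueue(82): [64, 82]
enqueue(69): [64, 82, 69]
enqueue(59): [64, 82, 69, 59]
enqueue(34): [64, 82, 69, 59, 34]
enqueue(30): [64, 82, 69, 59, 34, 30]

Answer: 64 82 69 59 34 30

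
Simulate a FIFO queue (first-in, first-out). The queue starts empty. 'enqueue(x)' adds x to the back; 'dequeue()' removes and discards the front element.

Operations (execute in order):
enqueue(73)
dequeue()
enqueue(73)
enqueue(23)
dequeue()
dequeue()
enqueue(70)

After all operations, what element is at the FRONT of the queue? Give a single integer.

Answer: 70

Derivation:
enqueue(73): queue = [73]
dequeue(): queue = []
enqueue(73): queue = [73]
enqueue(23): queue = [73, 23]
dequeue(): queue = [23]
dequeue(): queue = []
enqueue(70): queue = [70]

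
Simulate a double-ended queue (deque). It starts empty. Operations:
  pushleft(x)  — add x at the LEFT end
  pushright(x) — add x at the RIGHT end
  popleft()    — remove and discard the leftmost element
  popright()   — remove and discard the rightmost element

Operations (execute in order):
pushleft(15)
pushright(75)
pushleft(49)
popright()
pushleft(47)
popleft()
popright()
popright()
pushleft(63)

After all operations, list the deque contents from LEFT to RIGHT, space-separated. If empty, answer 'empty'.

pushleft(15): [15]
pushright(75): [15, 75]
pushleft(49): [49, 15, 75]
popright(): [49, 15]
pushleft(47): [47, 49, 15]
popleft(): [49, 15]
popright(): [49]
popright(): []
pushleft(63): [63]

Answer: 63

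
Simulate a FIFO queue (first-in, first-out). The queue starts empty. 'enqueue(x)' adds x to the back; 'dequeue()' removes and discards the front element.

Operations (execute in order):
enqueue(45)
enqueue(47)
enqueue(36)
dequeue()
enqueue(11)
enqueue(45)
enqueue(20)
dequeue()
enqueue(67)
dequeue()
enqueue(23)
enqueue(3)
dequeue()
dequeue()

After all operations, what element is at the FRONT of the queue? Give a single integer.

Answer: 20

Derivation:
enqueue(45): queue = [45]
enqueue(47): queue = [45, 47]
enqueue(36): queue = [45, 47, 36]
dequeue(): queue = [47, 36]
enqueue(11): queue = [47, 36, 11]
enqueue(45): queue = [47, 36, 11, 45]
enqueue(20): queue = [47, 36, 11, 45, 20]
dequeue(): queue = [36, 11, 45, 20]
enqueue(67): queue = [36, 11, 45, 20, 67]
dequeue(): queue = [11, 45, 20, 67]
enqueue(23): queue = [11, 45, 20, 67, 23]
enqueue(3): queue = [11, 45, 20, 67, 23, 3]
dequeue(): queue = [45, 20, 67, 23, 3]
dequeue(): queue = [20, 67, 23, 3]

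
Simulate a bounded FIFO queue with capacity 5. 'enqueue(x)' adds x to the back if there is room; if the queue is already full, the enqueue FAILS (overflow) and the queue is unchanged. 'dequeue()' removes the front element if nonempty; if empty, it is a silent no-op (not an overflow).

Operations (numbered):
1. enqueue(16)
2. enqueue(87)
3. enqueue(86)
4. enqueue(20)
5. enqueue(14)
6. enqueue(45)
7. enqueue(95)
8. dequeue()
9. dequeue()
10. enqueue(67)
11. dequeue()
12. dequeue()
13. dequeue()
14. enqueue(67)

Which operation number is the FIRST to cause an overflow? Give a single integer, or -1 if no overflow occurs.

Answer: 6

Derivation:
1. enqueue(16): size=1
2. enqueue(87): size=2
3. enqueue(86): size=3
4. enqueue(20): size=4
5. enqueue(14): size=5
6. enqueue(45): size=5=cap → OVERFLOW (fail)
7. enqueue(95): size=5=cap → OVERFLOW (fail)
8. dequeue(): size=4
9. dequeue(): size=3
10. enqueue(67): size=4
11. dequeue(): size=3
12. dequeue(): size=2
13. dequeue(): size=1
14. enqueue(67): size=2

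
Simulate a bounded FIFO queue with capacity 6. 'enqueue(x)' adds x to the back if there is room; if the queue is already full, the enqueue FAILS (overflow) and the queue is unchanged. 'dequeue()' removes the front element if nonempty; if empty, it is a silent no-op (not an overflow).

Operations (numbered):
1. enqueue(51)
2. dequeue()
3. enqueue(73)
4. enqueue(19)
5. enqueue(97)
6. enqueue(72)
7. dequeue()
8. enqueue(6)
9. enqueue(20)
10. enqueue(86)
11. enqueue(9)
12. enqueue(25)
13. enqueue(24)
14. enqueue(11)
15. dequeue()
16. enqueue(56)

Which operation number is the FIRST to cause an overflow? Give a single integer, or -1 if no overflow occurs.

1. enqueue(51): size=1
2. dequeue(): size=0
3. enqueue(73): size=1
4. enqueue(19): size=2
5. enqueue(97): size=3
6. enqueue(72): size=4
7. dequeue(): size=3
8. enqueue(6): size=4
9. enqueue(20): size=5
10. enqueue(86): size=6
11. enqueue(9): size=6=cap → OVERFLOW (fail)
12. enqueue(25): size=6=cap → OVERFLOW (fail)
13. enqueue(24): size=6=cap → OVERFLOW (fail)
14. enqueue(11): size=6=cap → OVERFLOW (fail)
15. dequeue(): size=5
16. enqueue(56): size=6

Answer: 11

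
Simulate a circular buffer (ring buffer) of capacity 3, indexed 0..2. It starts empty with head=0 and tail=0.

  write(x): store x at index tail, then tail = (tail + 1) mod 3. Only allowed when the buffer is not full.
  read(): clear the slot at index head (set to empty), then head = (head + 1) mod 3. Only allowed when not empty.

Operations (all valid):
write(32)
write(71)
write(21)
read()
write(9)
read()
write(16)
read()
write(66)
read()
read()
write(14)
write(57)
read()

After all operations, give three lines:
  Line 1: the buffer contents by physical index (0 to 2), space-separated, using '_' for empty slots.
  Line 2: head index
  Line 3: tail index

write(32): buf=[32 _ _], head=0, tail=1, size=1
write(71): buf=[32 71 _], head=0, tail=2, size=2
write(21): buf=[32 71 21], head=0, tail=0, size=3
read(): buf=[_ 71 21], head=1, tail=0, size=2
write(9): buf=[9 71 21], head=1, tail=1, size=3
read(): buf=[9 _ 21], head=2, tail=1, size=2
write(16): buf=[9 16 21], head=2, tail=2, size=3
read(): buf=[9 16 _], head=0, tail=2, size=2
write(66): buf=[9 16 66], head=0, tail=0, size=3
read(): buf=[_ 16 66], head=1, tail=0, size=2
read(): buf=[_ _ 66], head=2, tail=0, size=1
write(14): buf=[14 _ 66], head=2, tail=1, size=2
write(57): buf=[14 57 66], head=2, tail=2, size=3
read(): buf=[14 57 _], head=0, tail=2, size=2

Answer: 14 57 _
0
2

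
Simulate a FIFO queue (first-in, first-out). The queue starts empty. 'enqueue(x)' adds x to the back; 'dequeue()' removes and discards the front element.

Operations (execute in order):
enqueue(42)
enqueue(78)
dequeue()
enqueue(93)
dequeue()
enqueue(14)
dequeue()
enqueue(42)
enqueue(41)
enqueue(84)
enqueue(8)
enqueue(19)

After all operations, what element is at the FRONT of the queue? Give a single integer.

Answer: 14

Derivation:
enqueue(42): queue = [42]
enqueue(78): queue = [42, 78]
dequeue(): queue = [78]
enqueue(93): queue = [78, 93]
dequeue(): queue = [93]
enqueue(14): queue = [93, 14]
dequeue(): queue = [14]
enqueue(42): queue = [14, 42]
enqueue(41): queue = [14, 42, 41]
enqueue(84): queue = [14, 42, 41, 84]
enqueue(8): queue = [14, 42, 41, 84, 8]
enqueue(19): queue = [14, 42, 41, 84, 8, 19]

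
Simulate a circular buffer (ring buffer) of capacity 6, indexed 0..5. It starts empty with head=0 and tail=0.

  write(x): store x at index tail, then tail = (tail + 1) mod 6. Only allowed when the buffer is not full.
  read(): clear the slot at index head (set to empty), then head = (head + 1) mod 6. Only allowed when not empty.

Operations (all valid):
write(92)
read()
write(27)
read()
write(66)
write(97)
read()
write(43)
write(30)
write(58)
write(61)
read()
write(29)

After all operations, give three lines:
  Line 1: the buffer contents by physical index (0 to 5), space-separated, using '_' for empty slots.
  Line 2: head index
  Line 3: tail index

Answer: 58 61 29 _ 43 30
4
3

Derivation:
write(92): buf=[92 _ _ _ _ _], head=0, tail=1, size=1
read(): buf=[_ _ _ _ _ _], head=1, tail=1, size=0
write(27): buf=[_ 27 _ _ _ _], head=1, tail=2, size=1
read(): buf=[_ _ _ _ _ _], head=2, tail=2, size=0
write(66): buf=[_ _ 66 _ _ _], head=2, tail=3, size=1
write(97): buf=[_ _ 66 97 _ _], head=2, tail=4, size=2
read(): buf=[_ _ _ 97 _ _], head=3, tail=4, size=1
write(43): buf=[_ _ _ 97 43 _], head=3, tail=5, size=2
write(30): buf=[_ _ _ 97 43 30], head=3, tail=0, size=3
write(58): buf=[58 _ _ 97 43 30], head=3, tail=1, size=4
write(61): buf=[58 61 _ 97 43 30], head=3, tail=2, size=5
read(): buf=[58 61 _ _ 43 30], head=4, tail=2, size=4
write(29): buf=[58 61 29 _ 43 30], head=4, tail=3, size=5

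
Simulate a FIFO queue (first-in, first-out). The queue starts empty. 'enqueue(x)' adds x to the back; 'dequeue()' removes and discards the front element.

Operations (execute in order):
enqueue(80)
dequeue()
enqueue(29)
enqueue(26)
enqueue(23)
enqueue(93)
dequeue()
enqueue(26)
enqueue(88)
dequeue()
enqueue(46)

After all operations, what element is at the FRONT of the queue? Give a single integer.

enqueue(80): queue = [80]
dequeue(): queue = []
enqueue(29): queue = [29]
enqueue(26): queue = [29, 26]
enqueue(23): queue = [29, 26, 23]
enqueue(93): queue = [29, 26, 23, 93]
dequeue(): queue = [26, 23, 93]
enqueue(26): queue = [26, 23, 93, 26]
enqueue(88): queue = [26, 23, 93, 26, 88]
dequeue(): queue = [23, 93, 26, 88]
enqueue(46): queue = [23, 93, 26, 88, 46]

Answer: 23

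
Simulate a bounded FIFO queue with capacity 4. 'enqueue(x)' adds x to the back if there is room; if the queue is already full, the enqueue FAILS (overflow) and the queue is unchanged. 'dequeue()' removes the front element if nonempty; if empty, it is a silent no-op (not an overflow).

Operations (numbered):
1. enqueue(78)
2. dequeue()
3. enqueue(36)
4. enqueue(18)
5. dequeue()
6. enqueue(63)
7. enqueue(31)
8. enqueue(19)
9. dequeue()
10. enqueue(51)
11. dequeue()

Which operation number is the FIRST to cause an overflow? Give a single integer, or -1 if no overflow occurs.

Answer: -1

Derivation:
1. enqueue(78): size=1
2. dequeue(): size=0
3. enqueue(36): size=1
4. enqueue(18): size=2
5. dequeue(): size=1
6. enqueue(63): size=2
7. enqueue(31): size=3
8. enqueue(19): size=4
9. dequeue(): size=3
10. enqueue(51): size=4
11. dequeue(): size=3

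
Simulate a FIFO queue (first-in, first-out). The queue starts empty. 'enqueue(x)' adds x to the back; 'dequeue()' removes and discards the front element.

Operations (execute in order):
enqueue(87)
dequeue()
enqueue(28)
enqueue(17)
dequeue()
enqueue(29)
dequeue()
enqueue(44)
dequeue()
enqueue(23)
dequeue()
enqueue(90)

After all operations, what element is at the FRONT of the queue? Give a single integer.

Answer: 23

Derivation:
enqueue(87): queue = [87]
dequeue(): queue = []
enqueue(28): queue = [28]
enqueue(17): queue = [28, 17]
dequeue(): queue = [17]
enqueue(29): queue = [17, 29]
dequeue(): queue = [29]
enqueue(44): queue = [29, 44]
dequeue(): queue = [44]
enqueue(23): queue = [44, 23]
dequeue(): queue = [23]
enqueue(90): queue = [23, 90]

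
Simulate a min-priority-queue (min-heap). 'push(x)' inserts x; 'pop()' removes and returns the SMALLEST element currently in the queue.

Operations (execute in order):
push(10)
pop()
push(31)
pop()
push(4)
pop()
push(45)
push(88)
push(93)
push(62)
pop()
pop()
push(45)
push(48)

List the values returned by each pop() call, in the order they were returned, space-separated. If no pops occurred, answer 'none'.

push(10): heap contents = [10]
pop() → 10: heap contents = []
push(31): heap contents = [31]
pop() → 31: heap contents = []
push(4): heap contents = [4]
pop() → 4: heap contents = []
push(45): heap contents = [45]
push(88): heap contents = [45, 88]
push(93): heap contents = [45, 88, 93]
push(62): heap contents = [45, 62, 88, 93]
pop() → 45: heap contents = [62, 88, 93]
pop() → 62: heap contents = [88, 93]
push(45): heap contents = [45, 88, 93]
push(48): heap contents = [45, 48, 88, 93]

Answer: 10 31 4 45 62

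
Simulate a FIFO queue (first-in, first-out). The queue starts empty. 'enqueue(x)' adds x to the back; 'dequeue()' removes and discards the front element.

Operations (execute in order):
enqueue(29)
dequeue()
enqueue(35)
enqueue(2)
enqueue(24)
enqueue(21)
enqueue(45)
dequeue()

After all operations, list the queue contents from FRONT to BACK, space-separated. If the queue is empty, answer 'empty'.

enqueue(29): [29]
dequeue(): []
enqueue(35): [35]
enqueue(2): [35, 2]
enqueue(24): [35, 2, 24]
enqueue(21): [35, 2, 24, 21]
enqueue(45): [35, 2, 24, 21, 45]
dequeue(): [2, 24, 21, 45]

Answer: 2 24 21 45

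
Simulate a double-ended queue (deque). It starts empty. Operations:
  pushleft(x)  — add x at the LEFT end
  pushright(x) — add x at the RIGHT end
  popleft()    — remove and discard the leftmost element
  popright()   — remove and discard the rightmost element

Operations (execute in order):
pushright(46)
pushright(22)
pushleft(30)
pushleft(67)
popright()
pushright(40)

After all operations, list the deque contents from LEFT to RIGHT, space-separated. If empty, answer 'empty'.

Answer: 67 30 46 40

Derivation:
pushright(46): [46]
pushright(22): [46, 22]
pushleft(30): [30, 46, 22]
pushleft(67): [67, 30, 46, 22]
popright(): [67, 30, 46]
pushright(40): [67, 30, 46, 40]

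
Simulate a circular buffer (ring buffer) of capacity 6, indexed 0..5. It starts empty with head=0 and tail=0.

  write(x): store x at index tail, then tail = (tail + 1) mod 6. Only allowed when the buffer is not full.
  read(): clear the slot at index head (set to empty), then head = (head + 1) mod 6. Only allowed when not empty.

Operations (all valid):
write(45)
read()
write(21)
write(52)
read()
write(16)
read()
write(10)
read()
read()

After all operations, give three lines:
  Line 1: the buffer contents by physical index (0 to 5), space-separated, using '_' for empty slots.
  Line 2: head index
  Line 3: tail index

Answer: _ _ _ _ _ _
5
5

Derivation:
write(45): buf=[45 _ _ _ _ _], head=0, tail=1, size=1
read(): buf=[_ _ _ _ _ _], head=1, tail=1, size=0
write(21): buf=[_ 21 _ _ _ _], head=1, tail=2, size=1
write(52): buf=[_ 21 52 _ _ _], head=1, tail=3, size=2
read(): buf=[_ _ 52 _ _ _], head=2, tail=3, size=1
write(16): buf=[_ _ 52 16 _ _], head=2, tail=4, size=2
read(): buf=[_ _ _ 16 _ _], head=3, tail=4, size=1
write(10): buf=[_ _ _ 16 10 _], head=3, tail=5, size=2
read(): buf=[_ _ _ _ 10 _], head=4, tail=5, size=1
read(): buf=[_ _ _ _ _ _], head=5, tail=5, size=0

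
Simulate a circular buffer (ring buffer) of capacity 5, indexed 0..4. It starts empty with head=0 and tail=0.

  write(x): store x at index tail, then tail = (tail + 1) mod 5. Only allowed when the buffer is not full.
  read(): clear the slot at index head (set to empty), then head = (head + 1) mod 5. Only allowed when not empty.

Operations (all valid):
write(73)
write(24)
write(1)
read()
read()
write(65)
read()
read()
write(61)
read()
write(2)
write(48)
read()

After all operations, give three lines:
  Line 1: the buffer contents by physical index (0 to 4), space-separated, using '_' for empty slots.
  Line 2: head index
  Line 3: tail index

Answer: _ 48 _ _ _
1
2

Derivation:
write(73): buf=[73 _ _ _ _], head=0, tail=1, size=1
write(24): buf=[73 24 _ _ _], head=0, tail=2, size=2
write(1): buf=[73 24 1 _ _], head=0, tail=3, size=3
read(): buf=[_ 24 1 _ _], head=1, tail=3, size=2
read(): buf=[_ _ 1 _ _], head=2, tail=3, size=1
write(65): buf=[_ _ 1 65 _], head=2, tail=4, size=2
read(): buf=[_ _ _ 65 _], head=3, tail=4, size=1
read(): buf=[_ _ _ _ _], head=4, tail=4, size=0
write(61): buf=[_ _ _ _ 61], head=4, tail=0, size=1
read(): buf=[_ _ _ _ _], head=0, tail=0, size=0
write(2): buf=[2 _ _ _ _], head=0, tail=1, size=1
write(48): buf=[2 48 _ _ _], head=0, tail=2, size=2
read(): buf=[_ 48 _ _ _], head=1, tail=2, size=1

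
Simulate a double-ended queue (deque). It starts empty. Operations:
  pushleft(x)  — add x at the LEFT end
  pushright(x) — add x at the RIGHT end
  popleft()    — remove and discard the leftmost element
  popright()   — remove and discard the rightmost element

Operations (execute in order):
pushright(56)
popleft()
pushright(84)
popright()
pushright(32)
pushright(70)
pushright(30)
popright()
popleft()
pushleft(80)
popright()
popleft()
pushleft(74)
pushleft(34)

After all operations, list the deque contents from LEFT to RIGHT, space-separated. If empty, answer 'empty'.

Answer: 34 74

Derivation:
pushright(56): [56]
popleft(): []
pushright(84): [84]
popright(): []
pushright(32): [32]
pushright(70): [32, 70]
pushright(30): [32, 70, 30]
popright(): [32, 70]
popleft(): [70]
pushleft(80): [80, 70]
popright(): [80]
popleft(): []
pushleft(74): [74]
pushleft(34): [34, 74]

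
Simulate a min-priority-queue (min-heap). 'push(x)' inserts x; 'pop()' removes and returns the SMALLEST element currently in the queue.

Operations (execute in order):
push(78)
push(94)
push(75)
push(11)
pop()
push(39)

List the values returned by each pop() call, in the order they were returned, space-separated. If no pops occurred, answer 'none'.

push(78): heap contents = [78]
push(94): heap contents = [78, 94]
push(75): heap contents = [75, 78, 94]
push(11): heap contents = [11, 75, 78, 94]
pop() → 11: heap contents = [75, 78, 94]
push(39): heap contents = [39, 75, 78, 94]

Answer: 11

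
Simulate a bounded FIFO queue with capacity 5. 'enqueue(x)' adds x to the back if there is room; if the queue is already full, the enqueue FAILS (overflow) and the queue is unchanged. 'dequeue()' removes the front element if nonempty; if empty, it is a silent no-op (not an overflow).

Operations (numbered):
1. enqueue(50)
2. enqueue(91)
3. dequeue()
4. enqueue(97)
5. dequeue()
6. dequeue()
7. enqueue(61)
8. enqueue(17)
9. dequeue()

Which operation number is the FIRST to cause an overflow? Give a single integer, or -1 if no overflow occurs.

1. enqueue(50): size=1
2. enqueue(91): size=2
3. dequeue(): size=1
4. enqueue(97): size=2
5. dequeue(): size=1
6. dequeue(): size=0
7. enqueue(61): size=1
8. enqueue(17): size=2
9. dequeue(): size=1

Answer: -1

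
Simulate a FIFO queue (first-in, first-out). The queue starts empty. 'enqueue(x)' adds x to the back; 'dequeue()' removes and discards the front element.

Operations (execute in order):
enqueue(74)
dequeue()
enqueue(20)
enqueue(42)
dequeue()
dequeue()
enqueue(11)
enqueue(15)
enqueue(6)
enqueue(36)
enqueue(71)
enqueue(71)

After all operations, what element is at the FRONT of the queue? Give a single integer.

enqueue(74): queue = [74]
dequeue(): queue = []
enqueue(20): queue = [20]
enqueue(42): queue = [20, 42]
dequeue(): queue = [42]
dequeue(): queue = []
enqueue(11): queue = [11]
enqueue(15): queue = [11, 15]
enqueue(6): queue = [11, 15, 6]
enqueue(36): queue = [11, 15, 6, 36]
enqueue(71): queue = [11, 15, 6, 36, 71]
enqueue(71): queue = [11, 15, 6, 36, 71, 71]

Answer: 11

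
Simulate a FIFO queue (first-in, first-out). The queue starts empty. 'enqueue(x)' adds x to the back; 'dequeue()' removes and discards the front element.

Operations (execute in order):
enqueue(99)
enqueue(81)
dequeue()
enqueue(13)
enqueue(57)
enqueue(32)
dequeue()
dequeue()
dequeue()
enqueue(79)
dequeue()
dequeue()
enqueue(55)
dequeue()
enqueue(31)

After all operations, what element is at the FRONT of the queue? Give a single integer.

enqueue(99): queue = [99]
enqueue(81): queue = [99, 81]
dequeue(): queue = [81]
enqueue(13): queue = [81, 13]
enqueue(57): queue = [81, 13, 57]
enqueue(32): queue = [81, 13, 57, 32]
dequeue(): queue = [13, 57, 32]
dequeue(): queue = [57, 32]
dequeue(): queue = [32]
enqueue(79): queue = [32, 79]
dequeue(): queue = [79]
dequeue(): queue = []
enqueue(55): queue = [55]
dequeue(): queue = []
enqueue(31): queue = [31]

Answer: 31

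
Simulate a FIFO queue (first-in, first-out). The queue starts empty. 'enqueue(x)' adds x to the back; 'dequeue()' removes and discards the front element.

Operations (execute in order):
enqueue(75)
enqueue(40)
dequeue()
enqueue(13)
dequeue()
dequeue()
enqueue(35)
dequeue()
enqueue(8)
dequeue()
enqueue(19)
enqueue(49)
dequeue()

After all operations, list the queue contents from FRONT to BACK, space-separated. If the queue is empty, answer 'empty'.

enqueue(75): [75]
enqueue(40): [75, 40]
dequeue(): [40]
enqueue(13): [40, 13]
dequeue(): [13]
dequeue(): []
enqueue(35): [35]
dequeue(): []
enqueue(8): [8]
dequeue(): []
enqueue(19): [19]
enqueue(49): [19, 49]
dequeue(): [49]

Answer: 49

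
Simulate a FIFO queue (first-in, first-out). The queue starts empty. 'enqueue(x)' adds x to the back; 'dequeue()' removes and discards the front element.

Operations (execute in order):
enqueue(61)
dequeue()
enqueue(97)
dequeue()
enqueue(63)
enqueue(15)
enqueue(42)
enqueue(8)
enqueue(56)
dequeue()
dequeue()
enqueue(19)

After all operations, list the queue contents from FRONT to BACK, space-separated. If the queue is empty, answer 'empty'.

Answer: 42 8 56 19

Derivation:
enqueue(61): [61]
dequeue(): []
enqueue(97): [97]
dequeue(): []
enqueue(63): [63]
enqueue(15): [63, 15]
enqueue(42): [63, 15, 42]
enqueue(8): [63, 15, 42, 8]
enqueue(56): [63, 15, 42, 8, 56]
dequeue(): [15, 42, 8, 56]
dequeue(): [42, 8, 56]
enqueue(19): [42, 8, 56, 19]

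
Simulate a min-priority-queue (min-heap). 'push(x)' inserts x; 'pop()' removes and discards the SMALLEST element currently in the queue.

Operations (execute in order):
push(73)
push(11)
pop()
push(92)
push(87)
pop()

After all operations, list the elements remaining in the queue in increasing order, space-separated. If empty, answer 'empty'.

push(73): heap contents = [73]
push(11): heap contents = [11, 73]
pop() → 11: heap contents = [73]
push(92): heap contents = [73, 92]
push(87): heap contents = [73, 87, 92]
pop() → 73: heap contents = [87, 92]

Answer: 87 92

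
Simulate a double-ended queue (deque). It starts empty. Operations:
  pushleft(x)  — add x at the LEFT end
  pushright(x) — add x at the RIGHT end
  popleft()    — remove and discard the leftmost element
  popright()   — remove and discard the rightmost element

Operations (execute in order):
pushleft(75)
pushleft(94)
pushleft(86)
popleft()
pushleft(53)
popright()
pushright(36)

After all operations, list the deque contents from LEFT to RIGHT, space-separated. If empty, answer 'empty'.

pushleft(75): [75]
pushleft(94): [94, 75]
pushleft(86): [86, 94, 75]
popleft(): [94, 75]
pushleft(53): [53, 94, 75]
popright(): [53, 94]
pushright(36): [53, 94, 36]

Answer: 53 94 36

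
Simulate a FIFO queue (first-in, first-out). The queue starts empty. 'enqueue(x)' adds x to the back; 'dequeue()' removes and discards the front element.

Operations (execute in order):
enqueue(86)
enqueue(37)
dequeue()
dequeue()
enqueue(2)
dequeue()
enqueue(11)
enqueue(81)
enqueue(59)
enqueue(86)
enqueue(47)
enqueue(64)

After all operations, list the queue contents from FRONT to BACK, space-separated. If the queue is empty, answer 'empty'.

enqueue(86): [86]
enqueue(37): [86, 37]
dequeue(): [37]
dequeue(): []
enqueue(2): [2]
dequeue(): []
enqueue(11): [11]
enqueue(81): [11, 81]
enqueue(59): [11, 81, 59]
enqueue(86): [11, 81, 59, 86]
enqueue(47): [11, 81, 59, 86, 47]
enqueue(64): [11, 81, 59, 86, 47, 64]

Answer: 11 81 59 86 47 64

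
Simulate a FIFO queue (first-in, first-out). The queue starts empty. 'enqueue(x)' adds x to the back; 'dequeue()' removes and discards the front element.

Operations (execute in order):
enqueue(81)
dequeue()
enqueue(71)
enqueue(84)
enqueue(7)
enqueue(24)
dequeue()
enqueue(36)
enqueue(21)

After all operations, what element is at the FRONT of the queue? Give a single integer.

enqueue(81): queue = [81]
dequeue(): queue = []
enqueue(71): queue = [71]
enqueue(84): queue = [71, 84]
enqueue(7): queue = [71, 84, 7]
enqueue(24): queue = [71, 84, 7, 24]
dequeue(): queue = [84, 7, 24]
enqueue(36): queue = [84, 7, 24, 36]
enqueue(21): queue = [84, 7, 24, 36, 21]

Answer: 84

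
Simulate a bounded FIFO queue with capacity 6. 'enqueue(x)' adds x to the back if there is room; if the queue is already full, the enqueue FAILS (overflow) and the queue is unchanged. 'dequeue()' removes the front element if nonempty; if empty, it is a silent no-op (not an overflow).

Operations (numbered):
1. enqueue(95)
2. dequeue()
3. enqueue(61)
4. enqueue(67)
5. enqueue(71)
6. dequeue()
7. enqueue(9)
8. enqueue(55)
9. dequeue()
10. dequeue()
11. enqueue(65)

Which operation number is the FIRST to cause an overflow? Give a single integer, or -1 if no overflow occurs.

Answer: -1

Derivation:
1. enqueue(95): size=1
2. dequeue(): size=0
3. enqueue(61): size=1
4. enqueue(67): size=2
5. enqueue(71): size=3
6. dequeue(): size=2
7. enqueue(9): size=3
8. enqueue(55): size=4
9. dequeue(): size=3
10. dequeue(): size=2
11. enqueue(65): size=3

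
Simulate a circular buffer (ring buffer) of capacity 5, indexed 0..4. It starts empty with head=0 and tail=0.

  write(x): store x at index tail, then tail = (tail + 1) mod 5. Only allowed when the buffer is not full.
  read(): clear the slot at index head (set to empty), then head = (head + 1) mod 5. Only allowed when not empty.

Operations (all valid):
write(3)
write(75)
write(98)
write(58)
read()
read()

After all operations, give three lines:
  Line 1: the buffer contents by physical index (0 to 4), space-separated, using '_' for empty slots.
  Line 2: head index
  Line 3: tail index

write(3): buf=[3 _ _ _ _], head=0, tail=1, size=1
write(75): buf=[3 75 _ _ _], head=0, tail=2, size=2
write(98): buf=[3 75 98 _ _], head=0, tail=3, size=3
write(58): buf=[3 75 98 58 _], head=0, tail=4, size=4
read(): buf=[_ 75 98 58 _], head=1, tail=4, size=3
read(): buf=[_ _ 98 58 _], head=2, tail=4, size=2

Answer: _ _ 98 58 _
2
4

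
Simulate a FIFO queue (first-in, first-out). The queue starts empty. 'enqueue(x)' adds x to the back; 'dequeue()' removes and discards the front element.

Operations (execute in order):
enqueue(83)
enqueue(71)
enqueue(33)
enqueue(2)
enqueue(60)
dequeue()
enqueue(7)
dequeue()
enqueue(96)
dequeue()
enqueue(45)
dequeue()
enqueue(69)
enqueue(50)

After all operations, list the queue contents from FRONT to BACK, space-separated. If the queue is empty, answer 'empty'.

enqueue(83): [83]
enqueue(71): [83, 71]
enqueue(33): [83, 71, 33]
enqueue(2): [83, 71, 33, 2]
enqueue(60): [83, 71, 33, 2, 60]
dequeue(): [71, 33, 2, 60]
enqueue(7): [71, 33, 2, 60, 7]
dequeue(): [33, 2, 60, 7]
enqueue(96): [33, 2, 60, 7, 96]
dequeue(): [2, 60, 7, 96]
enqueue(45): [2, 60, 7, 96, 45]
dequeue(): [60, 7, 96, 45]
enqueue(69): [60, 7, 96, 45, 69]
enqueue(50): [60, 7, 96, 45, 69, 50]

Answer: 60 7 96 45 69 50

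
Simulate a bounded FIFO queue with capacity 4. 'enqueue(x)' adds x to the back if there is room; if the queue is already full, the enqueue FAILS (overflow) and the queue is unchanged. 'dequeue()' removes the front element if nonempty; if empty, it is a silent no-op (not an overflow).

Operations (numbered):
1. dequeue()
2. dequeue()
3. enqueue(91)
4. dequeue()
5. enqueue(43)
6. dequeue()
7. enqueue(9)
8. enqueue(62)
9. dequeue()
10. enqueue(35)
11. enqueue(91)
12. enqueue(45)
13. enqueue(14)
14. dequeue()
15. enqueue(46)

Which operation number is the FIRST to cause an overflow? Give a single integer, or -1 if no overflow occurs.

Answer: 13

Derivation:
1. dequeue(): empty, no-op, size=0
2. dequeue(): empty, no-op, size=0
3. enqueue(91): size=1
4. dequeue(): size=0
5. enqueue(43): size=1
6. dequeue(): size=0
7. enqueue(9): size=1
8. enqueue(62): size=2
9. dequeue(): size=1
10. enqueue(35): size=2
11. enqueue(91): size=3
12. enqueue(45): size=4
13. enqueue(14): size=4=cap → OVERFLOW (fail)
14. dequeue(): size=3
15. enqueue(46): size=4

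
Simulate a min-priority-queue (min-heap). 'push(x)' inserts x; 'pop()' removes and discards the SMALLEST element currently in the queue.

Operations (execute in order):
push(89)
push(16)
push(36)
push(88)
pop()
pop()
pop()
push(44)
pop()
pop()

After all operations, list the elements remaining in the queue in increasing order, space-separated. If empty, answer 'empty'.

push(89): heap contents = [89]
push(16): heap contents = [16, 89]
push(36): heap contents = [16, 36, 89]
push(88): heap contents = [16, 36, 88, 89]
pop() → 16: heap contents = [36, 88, 89]
pop() → 36: heap contents = [88, 89]
pop() → 88: heap contents = [89]
push(44): heap contents = [44, 89]
pop() → 44: heap contents = [89]
pop() → 89: heap contents = []

Answer: empty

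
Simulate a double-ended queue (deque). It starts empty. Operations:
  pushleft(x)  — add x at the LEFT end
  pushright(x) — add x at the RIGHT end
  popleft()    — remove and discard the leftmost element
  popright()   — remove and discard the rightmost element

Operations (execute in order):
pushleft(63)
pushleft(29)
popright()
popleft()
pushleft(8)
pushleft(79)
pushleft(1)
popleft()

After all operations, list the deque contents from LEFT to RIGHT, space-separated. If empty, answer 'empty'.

Answer: 79 8

Derivation:
pushleft(63): [63]
pushleft(29): [29, 63]
popright(): [29]
popleft(): []
pushleft(8): [8]
pushleft(79): [79, 8]
pushleft(1): [1, 79, 8]
popleft(): [79, 8]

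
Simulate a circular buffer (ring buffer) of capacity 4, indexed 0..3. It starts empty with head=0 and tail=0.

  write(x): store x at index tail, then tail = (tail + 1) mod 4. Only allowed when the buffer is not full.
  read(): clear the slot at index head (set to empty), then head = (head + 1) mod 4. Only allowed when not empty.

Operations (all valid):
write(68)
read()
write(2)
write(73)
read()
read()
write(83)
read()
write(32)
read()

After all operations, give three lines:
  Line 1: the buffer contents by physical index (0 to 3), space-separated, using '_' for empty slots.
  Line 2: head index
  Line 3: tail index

Answer: _ _ _ _
1
1

Derivation:
write(68): buf=[68 _ _ _], head=0, tail=1, size=1
read(): buf=[_ _ _ _], head=1, tail=1, size=0
write(2): buf=[_ 2 _ _], head=1, tail=2, size=1
write(73): buf=[_ 2 73 _], head=1, tail=3, size=2
read(): buf=[_ _ 73 _], head=2, tail=3, size=1
read(): buf=[_ _ _ _], head=3, tail=3, size=0
write(83): buf=[_ _ _ 83], head=3, tail=0, size=1
read(): buf=[_ _ _ _], head=0, tail=0, size=0
write(32): buf=[32 _ _ _], head=0, tail=1, size=1
read(): buf=[_ _ _ _], head=1, tail=1, size=0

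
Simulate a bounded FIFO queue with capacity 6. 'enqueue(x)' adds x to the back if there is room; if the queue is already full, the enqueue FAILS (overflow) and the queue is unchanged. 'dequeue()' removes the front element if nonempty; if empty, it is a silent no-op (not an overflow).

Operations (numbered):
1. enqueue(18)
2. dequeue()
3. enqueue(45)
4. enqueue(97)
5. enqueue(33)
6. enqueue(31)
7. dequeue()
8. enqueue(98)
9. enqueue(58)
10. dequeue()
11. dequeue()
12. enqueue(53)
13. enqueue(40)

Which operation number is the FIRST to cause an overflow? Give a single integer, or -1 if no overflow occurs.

Answer: -1

Derivation:
1. enqueue(18): size=1
2. dequeue(): size=0
3. enqueue(45): size=1
4. enqueue(97): size=2
5. enqueue(33): size=3
6. enqueue(31): size=4
7. dequeue(): size=3
8. enqueue(98): size=4
9. enqueue(58): size=5
10. dequeue(): size=4
11. dequeue(): size=3
12. enqueue(53): size=4
13. enqueue(40): size=5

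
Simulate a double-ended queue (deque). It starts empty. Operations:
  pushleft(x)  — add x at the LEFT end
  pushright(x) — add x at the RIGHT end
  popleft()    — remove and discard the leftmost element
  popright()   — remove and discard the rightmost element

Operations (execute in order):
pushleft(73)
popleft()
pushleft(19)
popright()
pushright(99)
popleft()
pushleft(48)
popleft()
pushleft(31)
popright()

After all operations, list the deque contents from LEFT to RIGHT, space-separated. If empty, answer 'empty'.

pushleft(73): [73]
popleft(): []
pushleft(19): [19]
popright(): []
pushright(99): [99]
popleft(): []
pushleft(48): [48]
popleft(): []
pushleft(31): [31]
popright(): []

Answer: empty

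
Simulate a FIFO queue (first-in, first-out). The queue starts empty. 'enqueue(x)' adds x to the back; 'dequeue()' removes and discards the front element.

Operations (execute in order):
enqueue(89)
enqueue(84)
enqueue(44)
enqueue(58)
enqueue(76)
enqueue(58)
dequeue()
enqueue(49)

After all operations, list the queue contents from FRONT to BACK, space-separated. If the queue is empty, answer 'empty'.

enqueue(89): [89]
enqueue(84): [89, 84]
enqueue(44): [89, 84, 44]
enqueue(58): [89, 84, 44, 58]
enqueue(76): [89, 84, 44, 58, 76]
enqueue(58): [89, 84, 44, 58, 76, 58]
dequeue(): [84, 44, 58, 76, 58]
enqueue(49): [84, 44, 58, 76, 58, 49]

Answer: 84 44 58 76 58 49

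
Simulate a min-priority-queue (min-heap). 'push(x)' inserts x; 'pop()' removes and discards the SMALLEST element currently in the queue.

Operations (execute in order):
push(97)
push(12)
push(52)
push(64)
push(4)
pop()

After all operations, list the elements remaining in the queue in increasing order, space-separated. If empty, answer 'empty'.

push(97): heap contents = [97]
push(12): heap contents = [12, 97]
push(52): heap contents = [12, 52, 97]
push(64): heap contents = [12, 52, 64, 97]
push(4): heap contents = [4, 12, 52, 64, 97]
pop() → 4: heap contents = [12, 52, 64, 97]

Answer: 12 52 64 97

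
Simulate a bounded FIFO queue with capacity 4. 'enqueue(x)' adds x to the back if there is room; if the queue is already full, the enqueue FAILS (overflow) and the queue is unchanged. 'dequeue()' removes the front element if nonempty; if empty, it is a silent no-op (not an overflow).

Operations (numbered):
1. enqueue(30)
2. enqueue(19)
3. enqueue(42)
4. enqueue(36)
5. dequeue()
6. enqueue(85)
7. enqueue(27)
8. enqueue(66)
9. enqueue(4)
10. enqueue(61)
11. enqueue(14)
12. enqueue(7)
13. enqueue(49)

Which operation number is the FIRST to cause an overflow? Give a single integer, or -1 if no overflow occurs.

Answer: 7

Derivation:
1. enqueue(30): size=1
2. enqueue(19): size=2
3. enqueue(42): size=3
4. enqueue(36): size=4
5. dequeue(): size=3
6. enqueue(85): size=4
7. enqueue(27): size=4=cap → OVERFLOW (fail)
8. enqueue(66): size=4=cap → OVERFLOW (fail)
9. enqueue(4): size=4=cap → OVERFLOW (fail)
10. enqueue(61): size=4=cap → OVERFLOW (fail)
11. enqueue(14): size=4=cap → OVERFLOW (fail)
12. enqueue(7): size=4=cap → OVERFLOW (fail)
13. enqueue(49): size=4=cap → OVERFLOW (fail)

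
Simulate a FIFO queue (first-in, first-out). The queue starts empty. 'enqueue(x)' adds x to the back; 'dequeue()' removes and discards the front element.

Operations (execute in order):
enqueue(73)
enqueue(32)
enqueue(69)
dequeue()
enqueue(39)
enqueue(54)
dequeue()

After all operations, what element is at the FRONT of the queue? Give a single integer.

enqueue(73): queue = [73]
enqueue(32): queue = [73, 32]
enqueue(69): queue = [73, 32, 69]
dequeue(): queue = [32, 69]
enqueue(39): queue = [32, 69, 39]
enqueue(54): queue = [32, 69, 39, 54]
dequeue(): queue = [69, 39, 54]

Answer: 69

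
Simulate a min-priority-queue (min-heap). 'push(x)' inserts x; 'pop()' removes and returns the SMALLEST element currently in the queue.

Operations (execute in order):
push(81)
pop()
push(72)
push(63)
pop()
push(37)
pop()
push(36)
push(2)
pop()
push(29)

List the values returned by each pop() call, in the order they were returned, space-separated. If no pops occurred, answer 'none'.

push(81): heap contents = [81]
pop() → 81: heap contents = []
push(72): heap contents = [72]
push(63): heap contents = [63, 72]
pop() → 63: heap contents = [72]
push(37): heap contents = [37, 72]
pop() → 37: heap contents = [72]
push(36): heap contents = [36, 72]
push(2): heap contents = [2, 36, 72]
pop() → 2: heap contents = [36, 72]
push(29): heap contents = [29, 36, 72]

Answer: 81 63 37 2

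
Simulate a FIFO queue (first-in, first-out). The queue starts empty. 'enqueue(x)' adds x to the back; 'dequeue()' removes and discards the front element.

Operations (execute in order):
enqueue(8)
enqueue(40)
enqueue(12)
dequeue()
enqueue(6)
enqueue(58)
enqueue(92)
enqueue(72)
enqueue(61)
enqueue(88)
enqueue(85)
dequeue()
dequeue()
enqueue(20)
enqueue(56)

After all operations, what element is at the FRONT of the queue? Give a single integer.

Answer: 6

Derivation:
enqueue(8): queue = [8]
enqueue(40): queue = [8, 40]
enqueue(12): queue = [8, 40, 12]
dequeue(): queue = [40, 12]
enqueue(6): queue = [40, 12, 6]
enqueue(58): queue = [40, 12, 6, 58]
enqueue(92): queue = [40, 12, 6, 58, 92]
enqueue(72): queue = [40, 12, 6, 58, 92, 72]
enqueue(61): queue = [40, 12, 6, 58, 92, 72, 61]
enqueue(88): queue = [40, 12, 6, 58, 92, 72, 61, 88]
enqueue(85): queue = [40, 12, 6, 58, 92, 72, 61, 88, 85]
dequeue(): queue = [12, 6, 58, 92, 72, 61, 88, 85]
dequeue(): queue = [6, 58, 92, 72, 61, 88, 85]
enqueue(20): queue = [6, 58, 92, 72, 61, 88, 85, 20]
enqueue(56): queue = [6, 58, 92, 72, 61, 88, 85, 20, 56]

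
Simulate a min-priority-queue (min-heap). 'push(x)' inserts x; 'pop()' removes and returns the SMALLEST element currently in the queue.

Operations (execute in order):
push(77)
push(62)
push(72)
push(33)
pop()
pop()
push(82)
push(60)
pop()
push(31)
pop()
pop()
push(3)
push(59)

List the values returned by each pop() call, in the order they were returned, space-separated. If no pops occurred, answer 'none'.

Answer: 33 62 60 31 72

Derivation:
push(77): heap contents = [77]
push(62): heap contents = [62, 77]
push(72): heap contents = [62, 72, 77]
push(33): heap contents = [33, 62, 72, 77]
pop() → 33: heap contents = [62, 72, 77]
pop() → 62: heap contents = [72, 77]
push(82): heap contents = [72, 77, 82]
push(60): heap contents = [60, 72, 77, 82]
pop() → 60: heap contents = [72, 77, 82]
push(31): heap contents = [31, 72, 77, 82]
pop() → 31: heap contents = [72, 77, 82]
pop() → 72: heap contents = [77, 82]
push(3): heap contents = [3, 77, 82]
push(59): heap contents = [3, 59, 77, 82]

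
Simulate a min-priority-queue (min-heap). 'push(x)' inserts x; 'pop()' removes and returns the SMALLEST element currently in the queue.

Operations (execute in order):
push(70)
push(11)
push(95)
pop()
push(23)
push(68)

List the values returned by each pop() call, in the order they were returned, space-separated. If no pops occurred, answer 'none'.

push(70): heap contents = [70]
push(11): heap contents = [11, 70]
push(95): heap contents = [11, 70, 95]
pop() → 11: heap contents = [70, 95]
push(23): heap contents = [23, 70, 95]
push(68): heap contents = [23, 68, 70, 95]

Answer: 11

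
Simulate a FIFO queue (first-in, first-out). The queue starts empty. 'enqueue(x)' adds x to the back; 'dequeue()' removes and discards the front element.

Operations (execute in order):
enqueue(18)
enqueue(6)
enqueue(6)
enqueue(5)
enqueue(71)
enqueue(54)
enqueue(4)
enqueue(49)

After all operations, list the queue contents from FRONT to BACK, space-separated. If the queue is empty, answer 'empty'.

enqueue(18): [18]
enqueue(6): [18, 6]
enqueue(6): [18, 6, 6]
enqueue(5): [18, 6, 6, 5]
enqueue(71): [18, 6, 6, 5, 71]
enqueue(54): [18, 6, 6, 5, 71, 54]
enqueue(4): [18, 6, 6, 5, 71, 54, 4]
enqueue(49): [18, 6, 6, 5, 71, 54, 4, 49]

Answer: 18 6 6 5 71 54 4 49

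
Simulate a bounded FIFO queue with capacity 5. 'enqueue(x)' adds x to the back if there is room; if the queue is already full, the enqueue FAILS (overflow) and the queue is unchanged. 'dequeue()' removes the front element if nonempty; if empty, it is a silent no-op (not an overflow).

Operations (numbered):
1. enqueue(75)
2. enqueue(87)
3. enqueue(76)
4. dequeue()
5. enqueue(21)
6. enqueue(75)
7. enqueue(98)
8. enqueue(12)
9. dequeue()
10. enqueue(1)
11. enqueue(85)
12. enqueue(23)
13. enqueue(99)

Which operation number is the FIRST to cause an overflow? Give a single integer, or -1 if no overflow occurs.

1. enqueue(75): size=1
2. enqueue(87): size=2
3. enqueue(76): size=3
4. dequeue(): size=2
5. enqueue(21): size=3
6. enqueue(75): size=4
7. enqueue(98): size=5
8. enqueue(12): size=5=cap → OVERFLOW (fail)
9. dequeue(): size=4
10. enqueue(1): size=5
11. enqueue(85): size=5=cap → OVERFLOW (fail)
12. enqueue(23): size=5=cap → OVERFLOW (fail)
13. enqueue(99): size=5=cap → OVERFLOW (fail)

Answer: 8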